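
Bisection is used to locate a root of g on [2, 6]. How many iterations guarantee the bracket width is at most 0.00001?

Width after n steps is 4/2^n. Need 2^n ≥ 4/0.00001 = 400000.
2^18 = 262144 < 400000 ≤ 2^19 = 524288, so n = 19.

19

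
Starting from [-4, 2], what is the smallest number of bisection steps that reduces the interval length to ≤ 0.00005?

17

Width after n steps is 6/2^n. Need 2^n ≥ 6/0.00005 = 120000.
2^16 = 65536 < 120000 ≤ 2^17 = 131072, so n = 17.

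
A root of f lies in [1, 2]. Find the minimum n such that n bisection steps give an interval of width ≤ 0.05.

Width after n steps is 1/2^n. Need 2^n ≥ 1/0.05 = 20.
2^4 = 16 < 20 ≤ 2^5 = 32, so n = 5.

5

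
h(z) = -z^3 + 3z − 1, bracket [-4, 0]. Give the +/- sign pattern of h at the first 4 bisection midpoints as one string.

z = -2 gives h = 1, positive; keep [-2, 0]
z = -1 gives h = -3, negative; keep [-2, -1]
z = -1.5 gives h = -2.125, negative; keep [-2, -1.5]
z = -1.75 gives h = -0.8906, negative; keep [-2, -1.75]

+---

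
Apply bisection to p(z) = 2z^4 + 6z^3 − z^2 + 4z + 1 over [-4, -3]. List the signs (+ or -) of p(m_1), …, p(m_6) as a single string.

p(-3.5) = 17.625 > 0, so the root lies in [-3.5, -3]
p(-3.25) = -5.398438 < 0, so the root lies in [-3.5, -3.25]
p(-3.375) = 4.941895 > 0, so the root lies in [-3.375, -3.25]
p(-3.3125) = -0.5058 < 0, so the root lies in [-3.375, -3.3125]
p(-3.34375) = 2.1468 > 0, so the root lies in [-3.34375, -3.3125]
p(-3.328125) = 0.8029 > 0, so the root lies in [-3.328125, -3.3125]

+-+-++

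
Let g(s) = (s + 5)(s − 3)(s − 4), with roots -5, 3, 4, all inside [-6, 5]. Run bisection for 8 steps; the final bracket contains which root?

-5

s = -0.5 gives g = 70.875, positive; keep [-6, -0.5]
s = -3.25 gives g = 79.296875, positive; keep [-6, -3.25]
s = -4.625 gives g = 24.662109, positive; keep [-6, -4.625]
s = -5.3125 gives g = -24.1907, negative; keep [-5.3125, -4.625]
s = -4.96875 gives g = 2.2334, positive; keep [-5.3125, -4.96875]
s = -5.140625 gives g = -10.464, negative; keep [-5.140625, -4.96875]
s = -5.0546875 gives g = -3.9885, negative; keep [-5.0546875, -4.96875]
s = -5.01171875 gives g = -0.8461, negative; keep [-5.01171875, -4.96875]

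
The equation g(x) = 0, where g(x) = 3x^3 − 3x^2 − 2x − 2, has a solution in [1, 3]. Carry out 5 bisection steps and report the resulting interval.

[1.625, 1.6875]

g(2) = 6 > 0, so the root lies in [1, 2]
g(1.5) = -1.625 < 0, so the root lies in [1.5, 2]
g(1.75) = 1.390625 > 0, so the root lies in [1.5, 1.75]
g(1.625) = -0.2988 < 0, so the root lies in [1.625, 1.75]
g(1.6875) = 0.4983 > 0, so the root lies in [1.625, 1.6875]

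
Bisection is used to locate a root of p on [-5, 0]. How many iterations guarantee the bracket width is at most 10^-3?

Width after n steps is 5/2^n. Need 2^n ≥ 5/10^-3 = 5000.
2^12 = 4096 < 5000 ≤ 2^13 = 8192, so n = 13.

13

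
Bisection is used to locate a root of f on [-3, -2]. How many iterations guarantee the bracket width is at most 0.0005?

Width after n steps is 1/2^n. Need 2^n ≥ 1/0.0005 = 2000.
2^10 = 1024 < 2000 ≤ 2^11 = 2048, so n = 11.

11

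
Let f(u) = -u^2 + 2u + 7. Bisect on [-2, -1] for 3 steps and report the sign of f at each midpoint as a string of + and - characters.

++-

midpoint -1.5: f = 1.75 > 0 → [-2, -1.5]
midpoint -1.75: f = 0.4375 > 0 → [-2, -1.75]
midpoint -1.875: f = -0.265625 < 0 → [-1.875, -1.75]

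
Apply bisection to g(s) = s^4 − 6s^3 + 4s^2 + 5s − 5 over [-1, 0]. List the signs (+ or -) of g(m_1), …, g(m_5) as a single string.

----+

m = -0.5, g(m) = -5.6875 (−); new bracket [-1, -0.5]
m = -0.75, g(m) = -3.652344 (−); new bracket [-1, -0.75]
m = -0.875, g(m) = -1.706787 (−); new bracket [-1, -0.875]
m = -0.9375, g(m) = -0.4556 (−); new bracket [-1, -0.9375]
m = -0.96875, g(m) = 0.2458 (+); new bracket [-0.96875, -0.9375]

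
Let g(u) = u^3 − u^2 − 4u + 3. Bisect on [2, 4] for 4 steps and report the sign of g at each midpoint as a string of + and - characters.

+++-

midpoint 3: g = 9 > 0 → [2, 3]
midpoint 2.5: g = 2.375 > 0 → [2, 2.5]
midpoint 2.25: g = 0.328125 > 0 → [2, 2.25]
midpoint 2.125: g = -0.4199 < 0 → [2.125, 2.25]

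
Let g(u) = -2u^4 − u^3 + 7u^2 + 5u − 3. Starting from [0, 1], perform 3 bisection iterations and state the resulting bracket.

u = 0.5 gives g = 1, positive; keep [0, 0.5]
u = 0.25 gives g = -1.335938, negative; keep [0.25, 0.5]
u = 0.375 gives g = -0.23291, negative; keep [0.375, 0.5]

[0.375, 0.5]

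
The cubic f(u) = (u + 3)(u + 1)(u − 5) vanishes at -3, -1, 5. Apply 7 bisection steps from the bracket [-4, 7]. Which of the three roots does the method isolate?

5

m = 1.5, f(m) = -39.375 (−); new bracket [1.5, 7]
m = 4.25, f(m) = -28.546875 (−); new bracket [4.25, 7]
m = 5.625, f(m) = 35.712891 (+); new bracket [4.25, 5.625]
m = 4.9375, f(m) = -2.9456 (−); new bracket [4.9375, 5.625]
m = 5.28125, f(m) = 14.6297 (+); new bracket [4.9375, 5.28125]
m = 5.109375, f(m) = 5.4188 (+); new bracket [4.9375, 5.109375]
m = 5.0234375, f(m) = 1.1327 (+); new bracket [4.9375, 5.0234375]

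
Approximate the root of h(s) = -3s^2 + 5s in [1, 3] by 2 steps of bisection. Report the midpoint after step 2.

s = 2 gives h = -2, negative; keep [1, 2]
s = 1.5 gives h = 0.75, positive; keep [1.5, 2]

1.5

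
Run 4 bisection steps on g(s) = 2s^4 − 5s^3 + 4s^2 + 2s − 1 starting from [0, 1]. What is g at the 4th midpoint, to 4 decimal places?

s = 0.5 gives g = 0.5, positive; keep [0, 0.5]
s = 0.25 gives g = -0.320312, negative; keep [0.25, 0.5]
s = 0.375 gives g = 0.088379, positive; keep [0.25, 0.375]
s = 0.3125 gives g = -0.1179, negative; keep [0.3125, 0.375]

-0.1179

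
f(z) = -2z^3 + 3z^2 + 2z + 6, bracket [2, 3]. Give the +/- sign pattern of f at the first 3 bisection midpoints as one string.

z = 2.5 gives f = -1.5, negative; keep [2, 2.5]
z = 2.25 gives f = 2.90625, positive; keep [2.25, 2.5]
z = 2.375 gives f = 0.878906, positive; keep [2.375, 2.5]

-++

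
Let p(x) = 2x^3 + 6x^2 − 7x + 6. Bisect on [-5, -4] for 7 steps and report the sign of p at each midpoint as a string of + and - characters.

----++-

x = -4.5 gives p = -23.25, negative; keep [-4.5, -4]
x = -4.25 gives p = -9.40625, negative; keep [-4.25, -4]
x = -4.125 gives p = -3.410156, negative; keep [-4.125, -4]
x = -4.0625 gives p = -0.6333, negative; keep [-4.0625, -4]
x = -4.03125 gives p = 0.7011, positive; keep [-4.0625, -4.03125]
x = -4.046875 gives p = 0.0384, positive; keep [-4.0625, -4.046875]
x = -4.0546875 gives p = -0.2963, negative; keep [-4.0546875, -4.046875]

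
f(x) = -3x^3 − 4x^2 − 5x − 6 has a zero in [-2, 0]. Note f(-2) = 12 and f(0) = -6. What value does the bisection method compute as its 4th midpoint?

x = -1 gives f = -2, negative; keep [-2, -1]
x = -1.5 gives f = 2.625, positive; keep [-1.5, -1]
x = -1.25 gives f = -0.140625, negative; keep [-1.5, -1.25]
x = -1.375 gives f = 1.1113, positive; keep [-1.375, -1.25]

-1.375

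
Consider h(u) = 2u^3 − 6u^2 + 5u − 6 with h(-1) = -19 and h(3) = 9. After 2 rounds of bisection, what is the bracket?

[2, 3]

midpoint 1: h = -5 < 0 → [1, 3]
midpoint 2: h = -4 < 0 → [2, 3]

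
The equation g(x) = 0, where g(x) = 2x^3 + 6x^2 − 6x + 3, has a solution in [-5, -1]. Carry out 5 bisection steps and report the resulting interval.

[-3.875, -3.75]

g(-3) = 21 > 0, so the root lies in [-5, -3]
g(-4) = -5 < 0, so the root lies in [-4, -3]
g(-3.5) = 11.75 > 0, so the root lies in [-4, -3.5]
g(-3.75) = 4.4062 > 0, so the root lies in [-4, -3.75]
g(-3.875) = -0.0273 < 0, so the root lies in [-3.875, -3.75]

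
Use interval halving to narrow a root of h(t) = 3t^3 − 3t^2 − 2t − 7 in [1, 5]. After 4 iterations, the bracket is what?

m = 3, h(m) = 41 (+); new bracket [1, 3]
m = 2, h(m) = 1 (+); new bracket [1, 2]
m = 1.5, h(m) = -6.625 (−); new bracket [1.5, 2]
m = 1.75, h(m) = -3.6094 (−); new bracket [1.75, 2]

[1.75, 2]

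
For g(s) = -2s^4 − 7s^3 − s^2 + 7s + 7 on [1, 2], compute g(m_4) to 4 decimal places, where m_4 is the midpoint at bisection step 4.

midpoint 1.5: g = -18.5 < 0 → [1, 1.5]
midpoint 1.25: g = -4.367188 < 0 → [1, 1.25]
midpoint 1.125: g = 0.438965 > 0 → [1.125, 1.25]
midpoint 1.1875: g = -1.7967 < 0 → [1.125, 1.1875]

-1.7967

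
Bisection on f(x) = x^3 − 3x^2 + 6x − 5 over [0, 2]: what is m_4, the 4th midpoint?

1.375

m = 1, f(m) = -1 (−); new bracket [1, 2]
m = 1.5, f(m) = 0.625 (+); new bracket [1, 1.5]
m = 1.25, f(m) = -0.234375 (−); new bracket [1.25, 1.5]
m = 1.375, f(m) = 0.1777 (+); new bracket [1.25, 1.375]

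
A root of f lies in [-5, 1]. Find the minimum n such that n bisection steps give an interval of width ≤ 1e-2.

Width after n steps is 6/2^n. Need 2^n ≥ 6/1e-2 = 600.
2^9 = 512 < 600 ≤ 2^10 = 1024, so n = 10.

10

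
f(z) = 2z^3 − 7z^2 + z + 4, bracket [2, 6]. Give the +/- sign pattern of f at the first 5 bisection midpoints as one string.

m = 4, f(m) = 24 (+); new bracket [2, 4]
m = 3, f(m) = -2 (−); new bracket [3, 4]
m = 3.5, f(m) = 7.5 (+); new bracket [3, 3.5]
m = 3.25, f(m) = 1.9688 (+); new bracket [3, 3.25]
m = 3.125, f(m) = -0.1992 (−); new bracket [3.125, 3.25]

+-++-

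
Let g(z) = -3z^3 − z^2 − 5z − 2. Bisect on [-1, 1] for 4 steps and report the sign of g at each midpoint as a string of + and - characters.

z = 0 gives g = -2, negative; keep [-1, 0]
z = -0.5 gives g = 0.625, positive; keep [-0.5, 0]
z = -0.25 gives g = -0.765625, negative; keep [-0.5, -0.25]
z = -0.375 gives g = -0.1074, negative; keep [-0.5, -0.375]

-+--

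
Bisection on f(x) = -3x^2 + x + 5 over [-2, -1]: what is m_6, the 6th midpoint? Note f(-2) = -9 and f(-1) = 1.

m = -1.5, f(m) = -3.25 (−); new bracket [-1.5, -1]
m = -1.25, f(m) = -0.9375 (−); new bracket [-1.25, -1]
m = -1.125, f(m) = 0.078125 (+); new bracket [-1.25, -1.125]
m = -1.1875, f(m) = -0.418 (−); new bracket [-1.1875, -1.125]
m = -1.15625, f(m) = -0.167 (−); new bracket [-1.15625, -1.125]
m = -1.140625, f(m) = -0.0437 (−); new bracket [-1.140625, -1.125]

-1.140625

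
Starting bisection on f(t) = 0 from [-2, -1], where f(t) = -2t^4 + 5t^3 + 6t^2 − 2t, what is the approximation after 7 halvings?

-1.0859375

midpoint -1.5: f = -10.5 < 0 → [-1.5, -1]
midpoint -1.25: f = -2.773438 < 0 → [-1.25, -1]
midpoint -1.125: f = -0.479004 < 0 → [-1.125, -1]
midpoint -1.0625: f = 0.3523 > 0 → [-1.125, -1.0625]
midpoint -1.09375: f = -0.0392 < 0 → [-1.09375, -1.0625]
midpoint -1.078125: f = 0.1624 > 0 → [-1.09375, -1.078125]
midpoint -1.0859375: f = 0.0631 > 0 → [-1.09375, -1.0859375]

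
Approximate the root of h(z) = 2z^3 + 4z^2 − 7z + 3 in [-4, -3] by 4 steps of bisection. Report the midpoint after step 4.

-3.1875

m = -3.5, h(m) = -9.25 (−); new bracket [-3.5, -3]
m = -3.25, h(m) = -0.65625 (−); new bracket [-3.25, -3]
m = -3.125, h(m) = 2.902344 (+); new bracket [-3.25, -3.125]
m = -3.1875, h(m) = 1.1821 (+); new bracket [-3.25, -3.1875]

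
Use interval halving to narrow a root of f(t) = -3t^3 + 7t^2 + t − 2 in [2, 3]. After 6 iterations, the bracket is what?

t = 2.5 gives f = -2.625, negative; keep [2, 2.5]
t = 2.25 gives f = 1.515625, positive; keep [2.25, 2.5]
t = 2.375 gives f = -0.330078, negative; keep [2.25, 2.375]
t = 2.3125 gives f = 0.6467, positive; keep [2.3125, 2.375]
t = 2.34375 gives f = 0.1721, positive; keep [2.34375, 2.375]
t = 2.359375 gives f = -0.0755, negative; keep [2.34375, 2.359375]

[2.34375, 2.359375]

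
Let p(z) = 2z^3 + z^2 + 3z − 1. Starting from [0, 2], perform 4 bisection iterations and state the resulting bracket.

[0.25, 0.375]

m = 1, p(m) = 5 (+); new bracket [0, 1]
m = 0.5, p(m) = 1 (+); new bracket [0, 0.5]
m = 0.25, p(m) = -0.15625 (−); new bracket [0.25, 0.5]
m = 0.375, p(m) = 0.3711 (+); new bracket [0.25, 0.375]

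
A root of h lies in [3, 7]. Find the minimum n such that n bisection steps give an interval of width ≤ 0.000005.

20

Width after n steps is 4/2^n. Need 2^n ≥ 4/0.000005 = 800000.
2^19 = 524288 < 800000 ≤ 2^20 = 1048576, so n = 20.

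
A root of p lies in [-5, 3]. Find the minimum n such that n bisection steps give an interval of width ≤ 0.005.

11

Width after n steps is 8/2^n. Need 2^n ≥ 8/0.005 = 1600.
2^10 = 1024 < 1600 ≤ 2^11 = 2048, so n = 11.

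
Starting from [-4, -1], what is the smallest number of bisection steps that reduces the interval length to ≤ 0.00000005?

26

Width after n steps is 3/2^n. Need 2^n ≥ 3/0.00000005 = 60000000.
2^25 = 33554432 < 60000000 ≤ 2^26 = 67108864, so n = 26.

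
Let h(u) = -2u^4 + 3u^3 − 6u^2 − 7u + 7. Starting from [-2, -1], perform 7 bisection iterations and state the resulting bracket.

u = -1.5 gives h = -16.25, negative; keep [-1.5, -1]
u = -1.25 gives h = -4.367188, negative; keep [-1.25, -1]
u = -1.125 gives h = -0.193848, negative; keep [-1.125, -1]
u = -1.0625 gives h = 1.5168, positive; keep [-1.125, -1.0625]
u = -1.09375 gives h = 0.691, positive; keep [-1.125, -1.09375]
u = -1.109375 gives h = 0.2561, positive; keep [-1.125, -1.109375]
u = -1.1171875 gives h = 0.033, positive; keep [-1.125, -1.1171875]

[-1.125, -1.1171875]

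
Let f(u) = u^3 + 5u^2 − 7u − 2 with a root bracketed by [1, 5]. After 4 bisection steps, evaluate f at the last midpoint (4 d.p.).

f(3) = 49 > 0, so the root lies in [1, 3]
f(2) = 12 > 0, so the root lies in [1, 2]
f(1.5) = 2.125 > 0, so the root lies in [1, 1.5]
f(1.25) = -0.9844 < 0, so the root lies in [1.25, 1.5]

-0.9844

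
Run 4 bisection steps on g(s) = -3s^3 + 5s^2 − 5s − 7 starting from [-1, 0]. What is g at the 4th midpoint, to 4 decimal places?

-0.2244

m = -0.5, g(m) = -2.875 (−); new bracket [-1, -0.5]
m = -0.75, g(m) = 0.828125 (+); new bracket [-0.75, -0.5]
m = -0.625, g(m) = -1.189453 (−); new bracket [-0.75, -0.625]
m = -0.6875, g(m) = -0.2244 (−); new bracket [-0.75, -0.6875]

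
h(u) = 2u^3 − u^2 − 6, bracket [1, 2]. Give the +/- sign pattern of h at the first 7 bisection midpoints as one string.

u = 1.5 gives h = -1.5, negative; keep [1.5, 2]
u = 1.75 gives h = 1.65625, positive; keep [1.5, 1.75]
u = 1.625 gives h = -0.058594, negative; keep [1.625, 1.75]
u = 1.6875 gives h = 0.7632, positive; keep [1.625, 1.6875]
u = 1.65625 gives h = 0.3436, positive; keep [1.625, 1.65625]
u = 1.640625 gives h = 0.1403, positive; keep [1.625, 1.640625]
u = 1.6328125 gives h = 0.0403, positive; keep [1.625, 1.6328125]

-+-++++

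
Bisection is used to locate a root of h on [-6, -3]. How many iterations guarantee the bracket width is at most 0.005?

10

Width after n steps is 3/2^n. Need 2^n ≥ 3/0.005 = 600.
2^9 = 512 < 600 ≤ 2^10 = 1024, so n = 10.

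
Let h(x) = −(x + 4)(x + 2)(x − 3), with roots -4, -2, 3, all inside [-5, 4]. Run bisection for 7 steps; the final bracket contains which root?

h(-0.5) = 18.375 > 0, so the root lies in [-0.5, 4]
h(1.75) = 26.953125 > 0, so the root lies in [1.75, 4]
h(2.875) = 4.189453 > 0, so the root lies in [2.875, 4]
h(3.4375) = -17.6931 < 0, so the root lies in [2.875, 3.4375]
h(3.15625) = -5.7655 < 0, so the root lies in [2.875, 3.15625]
h(3.015625) = -0.5498 < 0, so the root lies in [2.875, 3.015625]
h(2.9453125) = 1.8783 > 0, so the root lies in [2.9453125, 3.015625]

3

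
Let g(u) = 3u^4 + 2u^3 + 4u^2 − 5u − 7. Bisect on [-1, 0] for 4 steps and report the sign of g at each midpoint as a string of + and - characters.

u = -0.5 gives g = -3.5625, negative; keep [-1, -0.5]
u = -0.75 gives g = -0.894531, negative; keep [-1, -0.75]
u = -0.875 gives g = 0.856201, positive; keep [-0.875, -0.75]
u = -0.8125 gives g = -0.0622, negative; keep [-0.875, -0.8125]

--+-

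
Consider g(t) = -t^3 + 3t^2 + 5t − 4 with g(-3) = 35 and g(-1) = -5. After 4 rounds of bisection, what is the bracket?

[-1.625, -1.5]

m = -2, g(m) = 6 (+); new bracket [-2, -1]
m = -1.5, g(m) = -1.375 (−); new bracket [-2, -1.5]
m = -1.75, g(m) = 1.796875 (+); new bracket [-1.75, -1.5]
m = -1.625, g(m) = 0.0879 (+); new bracket [-1.625, -1.5]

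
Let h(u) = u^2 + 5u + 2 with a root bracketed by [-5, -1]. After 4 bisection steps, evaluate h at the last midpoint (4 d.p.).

m = -3, h(m) = -4 (−); new bracket [-5, -3]
m = -4, h(m) = -2 (−); new bracket [-5, -4]
m = -4.5, h(m) = -0.25 (−); new bracket [-5, -4.5]
m = -4.75, h(m) = 0.8125 (+); new bracket [-4.75, -4.5]

0.8125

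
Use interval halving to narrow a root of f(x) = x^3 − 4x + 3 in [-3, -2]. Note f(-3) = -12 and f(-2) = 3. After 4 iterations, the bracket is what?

[-2.3125, -2.25]

m = -2.5, f(m) = -2.625 (−); new bracket [-2.5, -2]
m = -2.25, f(m) = 0.609375 (+); new bracket [-2.5, -2.25]
m = -2.375, f(m) = -0.896484 (−); new bracket [-2.375, -2.25]
m = -2.3125, f(m) = -0.1165 (−); new bracket [-2.3125, -2.25]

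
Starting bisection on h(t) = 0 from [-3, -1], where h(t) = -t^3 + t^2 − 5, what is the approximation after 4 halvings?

h(-2) = 7 > 0, so the root lies in [-2, -1]
h(-1.5) = 0.625 > 0, so the root lies in [-1.5, -1]
h(-1.25) = -1.484375 < 0, so the root lies in [-1.5, -1.25]
h(-1.375) = -0.5098 < 0, so the root lies in [-1.5, -1.375]

-1.375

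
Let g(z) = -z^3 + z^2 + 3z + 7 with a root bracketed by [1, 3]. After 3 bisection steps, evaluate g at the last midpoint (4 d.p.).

2.0156

m = 2, g(m) = 9 (+); new bracket [2, 3]
m = 2.5, g(m) = 5.125 (+); new bracket [2.5, 3]
m = 2.75, g(m) = 2.015625 (+); new bracket [2.75, 3]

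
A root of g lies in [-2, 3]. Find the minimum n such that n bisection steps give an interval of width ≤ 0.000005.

20

Width after n steps is 5/2^n. Need 2^n ≥ 5/0.000005 = 1000000.
2^19 = 524288 < 1000000 ≤ 2^20 = 1048576, so n = 20.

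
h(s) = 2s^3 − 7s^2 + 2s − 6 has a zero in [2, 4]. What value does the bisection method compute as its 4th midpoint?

midpoint 3: h = -9 < 0 → [3, 4]
midpoint 3.5: h = 1 > 0 → [3, 3.5]
midpoint 3.25: h = -4.78125 < 0 → [3.25, 3.5]
midpoint 3.375: h = -2.0977 < 0 → [3.375, 3.5]

3.375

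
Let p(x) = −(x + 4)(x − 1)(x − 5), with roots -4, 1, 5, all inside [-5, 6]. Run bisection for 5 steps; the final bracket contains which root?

-4

p(0.5) = -10.125 < 0, so the root lies in [-5, 0.5]
p(-2.25) = -41.234375 < 0, so the root lies in [-5, -2.25]
p(-3.625) = -14.958984 < 0, so the root lies in [-5, -3.625]
p(-4.3125) = 15.4602 > 0, so the root lies in [-4.3125, -3.625]
p(-3.96875) = -1.3926 < 0, so the root lies in [-4.3125, -3.96875]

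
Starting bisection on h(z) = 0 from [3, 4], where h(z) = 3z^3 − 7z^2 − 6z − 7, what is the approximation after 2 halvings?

3.25

z = 3.5 gives h = 14.875, positive; keep [3, 3.5]
z = 3.25 gives h = 2.546875, positive; keep [3, 3.25]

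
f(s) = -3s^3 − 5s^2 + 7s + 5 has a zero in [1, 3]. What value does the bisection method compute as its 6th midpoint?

f(2) = -25 < 0, so the root lies in [1, 2]
f(1.5) = -5.875 < 0, so the root lies in [1, 1.5]
f(1.25) = 0.078125 > 0, so the root lies in [1.25, 1.5]
f(1.375) = -2.627 < 0, so the root lies in [1.25, 1.375]
f(1.3125) = -1.2087 < 0, so the root lies in [1.25, 1.3125]
f(1.28125) = -0.5492 < 0, so the root lies in [1.25, 1.28125]

1.28125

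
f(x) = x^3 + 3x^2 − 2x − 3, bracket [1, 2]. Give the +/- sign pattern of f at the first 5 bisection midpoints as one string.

++-++

f(1.5) = 4.125 > 0, so the root lies in [1, 1.5]
f(1.25) = 1.140625 > 0, so the root lies in [1, 1.25]
f(1.125) = -0.029297 < 0, so the root lies in [1.125, 1.25]
f(1.1875) = 0.53 > 0, so the root lies in [1.125, 1.1875]
f(1.15625) = 0.244 > 0, so the root lies in [1.125, 1.15625]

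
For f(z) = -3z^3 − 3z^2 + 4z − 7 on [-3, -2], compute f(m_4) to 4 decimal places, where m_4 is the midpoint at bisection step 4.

midpoint -2.5: f = 11.125 > 0 → [-2.5, -2]
midpoint -2.25: f = 2.984375 > 0 → [-2.25, -2]
midpoint -2.125: f = -0.259766 < 0 → [-2.25, -2.125]
midpoint -2.1875: f = 1.2971 > 0 → [-2.1875, -2.125]

1.2971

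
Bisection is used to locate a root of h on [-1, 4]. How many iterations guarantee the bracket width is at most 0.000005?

20

Width after n steps is 5/2^n. Need 2^n ≥ 5/0.000005 = 1000000.
2^19 = 524288 < 1000000 ≤ 2^20 = 1048576, so n = 20.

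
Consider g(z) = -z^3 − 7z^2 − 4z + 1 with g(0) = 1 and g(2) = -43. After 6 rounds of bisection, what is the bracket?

[0.15625, 0.1875]

midpoint 1: g = -11 < 0 → [0, 1]
midpoint 0.5: g = -2.875 < 0 → [0, 0.5]
midpoint 0.25: g = -0.453125 < 0 → [0, 0.25]
midpoint 0.125: g = 0.3887 > 0 → [0.125, 0.25]
midpoint 0.1875: g = -0.0027 < 0 → [0.125, 0.1875]
midpoint 0.15625: g = 0.2003 > 0 → [0.15625, 0.1875]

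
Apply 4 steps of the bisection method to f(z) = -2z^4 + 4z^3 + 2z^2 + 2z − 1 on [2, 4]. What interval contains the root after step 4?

[2.5, 2.625]

midpoint 3: f = -31 < 0 → [2, 3]
midpoint 2.5: f = 0.875 > 0 → [2.5, 3]
midpoint 2.75: f = -11.570312 < 0 → [2.5, 2.75]
midpoint 2.625: f = -4.5786 < 0 → [2.5, 2.625]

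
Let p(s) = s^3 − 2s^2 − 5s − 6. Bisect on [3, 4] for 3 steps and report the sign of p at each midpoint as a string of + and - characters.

--+

m = 3.5, p(m) = -5.125 (−); new bracket [3.5, 4]
m = 3.75, p(m) = -0.140625 (−); new bracket [3.75, 4]
m = 3.875, p(m) = 2.779297 (+); new bracket [3.75, 3.875]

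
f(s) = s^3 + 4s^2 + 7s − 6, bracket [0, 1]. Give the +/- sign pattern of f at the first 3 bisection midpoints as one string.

-++

f(0.5) = -1.375 < 0, so the root lies in [0.5, 1]
f(0.75) = 1.921875 > 0, so the root lies in [0.5, 0.75]
f(0.625) = 0.181641 > 0, so the root lies in [0.5, 0.625]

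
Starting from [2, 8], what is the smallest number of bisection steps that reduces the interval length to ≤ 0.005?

Width after n steps is 6/2^n. Need 2^n ≥ 6/0.005 = 1200.
2^10 = 1024 < 1200 ≤ 2^11 = 2048, so n = 11.

11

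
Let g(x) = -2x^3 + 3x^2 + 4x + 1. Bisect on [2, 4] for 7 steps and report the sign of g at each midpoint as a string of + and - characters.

--++-+-

m = 3, g(m) = -14 (−); new bracket [2, 3]
m = 2.5, g(m) = -1.5 (−); new bracket [2, 2.5]
m = 2.25, g(m) = 2.40625 (+); new bracket [2.25, 2.5]
m = 2.375, g(m) = 0.6289 (+); new bracket [2.375, 2.5]
m = 2.4375, g(m) = -0.3901 (−); new bracket [2.375, 2.4375]
m = 2.40625, g(m) = 0.1306 (+); new bracket [2.40625, 2.4375]
m = 2.421875, g(m) = -0.127 (−); new bracket [2.40625, 2.421875]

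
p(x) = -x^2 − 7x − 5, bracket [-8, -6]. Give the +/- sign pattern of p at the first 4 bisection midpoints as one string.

x = -7 gives p = -5, negative; keep [-7, -6]
x = -6.5 gives p = -1.75, negative; keep [-6.5, -6]
x = -6.25 gives p = -0.3125, negative; keep [-6.25, -6]
x = -6.125 gives p = 0.3594, positive; keep [-6.25, -6.125]

---+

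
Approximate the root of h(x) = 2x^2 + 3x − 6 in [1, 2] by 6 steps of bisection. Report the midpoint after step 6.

1.140625

midpoint 1.5: h = 3 > 0 → [1, 1.5]
midpoint 1.25: h = 0.875 > 0 → [1, 1.25]
midpoint 1.125: h = -0.09375 < 0 → [1.125, 1.25]
midpoint 1.1875: h = 0.3828 > 0 → [1.125, 1.1875]
midpoint 1.15625: h = 0.1426 > 0 → [1.125, 1.15625]
midpoint 1.140625: h = 0.0239 > 0 → [1.125, 1.140625]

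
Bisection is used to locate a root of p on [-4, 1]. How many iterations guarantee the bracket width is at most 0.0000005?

24

Width after n steps is 5/2^n. Need 2^n ≥ 5/0.0000005 = 10000000.
2^23 = 8388608 < 10000000 ≤ 2^24 = 16777216, so n = 24.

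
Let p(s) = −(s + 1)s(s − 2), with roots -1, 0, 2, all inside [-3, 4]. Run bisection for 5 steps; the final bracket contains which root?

m = 0.5, p(m) = 1.125 (+); new bracket [0.5, 4]
m = 2.25, p(m) = -1.828125 (−); new bracket [0.5, 2.25]
m = 1.375, p(m) = 2.041016 (+); new bracket [1.375, 2.25]
m = 1.8125, p(m) = 0.9558 (+); new bracket [1.8125, 2.25]
m = 2.03125, p(m) = -0.1924 (−); new bracket [1.8125, 2.03125]

2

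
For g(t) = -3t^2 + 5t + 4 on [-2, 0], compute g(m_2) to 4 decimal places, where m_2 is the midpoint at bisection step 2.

g(-1) = -4 < 0, so the root lies in [-1, 0]
g(-0.5) = 0.75 > 0, so the root lies in [-1, -0.5]

0.7500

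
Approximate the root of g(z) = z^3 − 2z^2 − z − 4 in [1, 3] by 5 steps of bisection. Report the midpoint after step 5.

2.8125

z = 2 gives g = -6, negative; keep [2, 3]
z = 2.5 gives g = -3.375, negative; keep [2.5, 3]
z = 2.75 gives g = -1.078125, negative; keep [2.75, 3]
z = 2.875 gives g = 0.3574, positive; keep [2.75, 2.875]
z = 2.8125 gives g = -0.3855, negative; keep [2.8125, 2.875]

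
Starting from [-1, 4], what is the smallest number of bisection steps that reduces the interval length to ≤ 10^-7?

Width after n steps is 5/2^n. Need 2^n ≥ 5/10^-7 = 50000000.
2^25 = 33554432 < 50000000 ≤ 2^26 = 67108864, so n = 26.

26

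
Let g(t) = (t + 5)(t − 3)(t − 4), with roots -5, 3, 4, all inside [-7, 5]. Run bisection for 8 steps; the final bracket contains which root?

midpoint -1: g = 80 > 0 → [-7, -1]
midpoint -4: g = 56 > 0 → [-7, -4]
midpoint -5.5: g = -40.375 < 0 → [-5.5, -4]
midpoint -4.75: g = 16.9531 > 0 → [-5.5, -4.75]
midpoint -5.125: g = -9.2676 < 0 → [-5.125, -4.75]
midpoint -4.9375: g = 4.4338 > 0 → [-5.125, -4.9375]
midpoint -5.03125: g = -2.2666 < 0 → [-5.03125, -4.9375]
midpoint -4.984375: g = 1.1209 > 0 → [-5.03125, -4.984375]

-5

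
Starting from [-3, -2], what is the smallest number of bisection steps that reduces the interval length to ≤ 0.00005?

Width after n steps is 1/2^n. Need 2^n ≥ 1/0.00005 = 20000.
2^14 = 16384 < 20000 ≤ 2^15 = 32768, so n = 15.

15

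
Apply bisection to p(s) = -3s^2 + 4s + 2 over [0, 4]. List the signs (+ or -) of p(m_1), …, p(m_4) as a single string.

-++-

m = 2, p(m) = -2 (−); new bracket [0, 2]
m = 1, p(m) = 3 (+); new bracket [1, 2]
m = 1.5, p(m) = 1.25 (+); new bracket [1.5, 2]
m = 1.75, p(m) = -0.1875 (−); new bracket [1.5, 1.75]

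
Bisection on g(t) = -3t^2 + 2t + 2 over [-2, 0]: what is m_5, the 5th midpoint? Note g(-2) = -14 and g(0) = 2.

t = -1 gives g = -3, negative; keep [-1, 0]
t = -0.5 gives g = 0.25, positive; keep [-1, -0.5]
t = -0.75 gives g = -1.1875, negative; keep [-0.75, -0.5]
t = -0.625 gives g = -0.4219, negative; keep [-0.625, -0.5]
t = -0.5625 gives g = -0.0742, negative; keep [-0.5625, -0.5]

-0.5625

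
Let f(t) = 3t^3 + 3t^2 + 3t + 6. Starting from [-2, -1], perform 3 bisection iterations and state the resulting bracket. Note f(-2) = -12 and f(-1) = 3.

midpoint -1.5: f = -1.875 < 0 → [-1.5, -1]
midpoint -1.25: f = 1.078125 > 0 → [-1.5, -1.25]
midpoint -1.375: f = -0.251953 < 0 → [-1.375, -1.25]

[-1.375, -1.25]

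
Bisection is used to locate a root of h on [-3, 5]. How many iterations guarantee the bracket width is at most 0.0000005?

24

Width after n steps is 8/2^n. Need 2^n ≥ 8/0.0000005 = 16000000.
2^23 = 8388608 < 16000000 ≤ 2^24 = 16777216, so n = 24.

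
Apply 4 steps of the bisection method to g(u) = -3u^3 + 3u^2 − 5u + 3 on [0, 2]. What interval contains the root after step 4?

m = 1, g(m) = -2 (−); new bracket [0, 1]
m = 0.5, g(m) = 0.875 (+); new bracket [0.5, 1]
m = 0.75, g(m) = -0.328125 (−); new bracket [0.5, 0.75]
m = 0.625, g(m) = 0.3145 (+); new bracket [0.625, 0.75]

[0.625, 0.75]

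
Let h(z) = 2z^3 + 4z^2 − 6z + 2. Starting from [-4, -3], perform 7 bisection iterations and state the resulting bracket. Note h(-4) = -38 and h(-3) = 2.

h(-3.5) = -13.75 < 0, so the root lies in [-3.5, -3]
h(-3.25) = -4.90625 < 0, so the root lies in [-3.25, -3]
h(-3.125) = -1.222656 < 0, so the root lies in [-3.125, -3]
h(-3.0625) = 0.4448 > 0, so the root lies in [-3.125, -3.0625]
h(-3.09375) = -0.3747 < 0, so the root lies in [-3.09375, -3.0625]
h(-3.078125) = 0.0386 > 0, so the root lies in [-3.09375, -3.078125]
h(-3.0859375) = -0.1672 < 0, so the root lies in [-3.0859375, -3.078125]

[-3.0859375, -3.078125]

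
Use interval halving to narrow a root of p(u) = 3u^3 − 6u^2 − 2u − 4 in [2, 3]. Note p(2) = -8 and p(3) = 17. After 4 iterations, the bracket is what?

u = 2.5 gives p = 0.375, positive; keep [2, 2.5]
u = 2.25 gives p = -4.703125, negative; keep [2.25, 2.5]
u = 2.375 gives p = -2.404297, negative; keep [2.375, 2.5]
u = 2.4375 gives p = -1.0769, negative; keep [2.4375, 2.5]

[2.4375, 2.5]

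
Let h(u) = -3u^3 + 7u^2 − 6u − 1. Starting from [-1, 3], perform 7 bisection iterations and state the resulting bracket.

[-0.15625, -0.125]

m = 1, h(m) = -3 (−); new bracket [-1, 1]
m = 0, h(m) = -1 (−); new bracket [-1, 0]
m = -0.5, h(m) = 4.125 (+); new bracket [-0.5, 0]
m = -0.25, h(m) = 0.9844 (+); new bracket [-0.25, 0]
m = -0.125, h(m) = -0.1348 (−); new bracket [-0.25, -0.125]
m = -0.1875, h(m) = 0.3909 (+); new bracket [-0.1875, -0.125]
m = -0.15625, h(m) = 0.1198 (+); new bracket [-0.15625, -0.125]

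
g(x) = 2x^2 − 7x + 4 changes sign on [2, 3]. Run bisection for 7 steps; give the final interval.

m = 2.5, g(m) = -1 (−); new bracket [2.5, 3]
m = 2.75, g(m) = -0.125 (−); new bracket [2.75, 3]
m = 2.875, g(m) = 0.40625 (+); new bracket [2.75, 2.875]
m = 2.8125, g(m) = 0.1328 (+); new bracket [2.75, 2.8125]
m = 2.78125, g(m) = 0.002 (+); new bracket [2.75, 2.78125]
m = 2.765625, g(m) = -0.062 (−); new bracket [2.765625, 2.78125]
m = 2.7734375, g(m) = -0.0302 (−); new bracket [2.7734375, 2.78125]

[2.7734375, 2.78125]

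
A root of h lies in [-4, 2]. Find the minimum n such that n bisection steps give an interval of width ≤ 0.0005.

14

Width after n steps is 6/2^n. Need 2^n ≥ 6/0.0005 = 12000.
2^13 = 8192 < 12000 ≤ 2^14 = 16384, so n = 14.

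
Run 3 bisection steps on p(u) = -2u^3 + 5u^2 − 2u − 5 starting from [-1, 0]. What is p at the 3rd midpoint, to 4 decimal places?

midpoint -0.5: p = -2.5 < 0 → [-1, -0.5]
midpoint -0.75: p = 0.15625 > 0 → [-0.75, -0.5]
midpoint -0.625: p = -1.308594 < 0 → [-0.75, -0.625]

-1.3086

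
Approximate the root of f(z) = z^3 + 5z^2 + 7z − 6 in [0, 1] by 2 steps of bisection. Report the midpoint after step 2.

0.75

f(0.5) = -1.125 < 0, so the root lies in [0.5, 1]
f(0.75) = 2.484375 > 0, so the root lies in [0.5, 0.75]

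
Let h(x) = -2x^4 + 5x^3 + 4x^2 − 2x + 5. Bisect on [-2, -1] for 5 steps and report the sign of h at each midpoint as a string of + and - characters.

--++-

x = -1.5 gives h = -10, negative; keep [-1.5, -1]
x = -1.25 gives h = -0.898438, negative; keep [-1.25, -1]
x = -1.125 gives h = 1.989746, positive; keep [-1.25, -1.125]
x = -1.1875 gives h = 0.6657, positive; keep [-1.25, -1.1875]
x = -1.21875 gives h = -0.085, negative; keep [-1.21875, -1.1875]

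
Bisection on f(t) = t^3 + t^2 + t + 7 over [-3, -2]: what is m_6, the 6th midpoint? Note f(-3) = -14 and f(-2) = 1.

t = -2.5 gives f = -4.875, negative; keep [-2.5, -2]
t = -2.25 gives f = -1.578125, negative; keep [-2.25, -2]
t = -2.125 gives f = -0.205078, negative; keep [-2.125, -2]
t = -2.0625 gives f = 0.4177, positive; keep [-2.125, -2.0625]
t = -2.09375 gives f = 0.1115, positive; keep [-2.125, -2.09375]
t = -2.109375 gives f = -0.0455, negative; keep [-2.109375, -2.09375]

-2.109375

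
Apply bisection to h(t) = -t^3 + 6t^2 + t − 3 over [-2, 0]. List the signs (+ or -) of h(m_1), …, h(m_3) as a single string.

+-+

h(-1) = 3 > 0, so the root lies in [-1, 0]
h(-0.5) = -1.875 < 0, so the root lies in [-1, -0.5]
h(-0.75) = 0.046875 > 0, so the root lies in [-0.75, -0.5]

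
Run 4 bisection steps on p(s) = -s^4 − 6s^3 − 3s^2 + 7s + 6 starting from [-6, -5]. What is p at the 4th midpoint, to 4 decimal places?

2.3791

midpoint -5.5: p = -40.0625 < 0 → [-5.5, -5]
midpoint -5.25: p = -4.910156 < 0 → [-5.25, -5]
midpoint -5.125: p = 9.113037 > 0 → [-5.25, -5.125]
midpoint -5.1875: p = 2.3791 > 0 → [-5.25, -5.1875]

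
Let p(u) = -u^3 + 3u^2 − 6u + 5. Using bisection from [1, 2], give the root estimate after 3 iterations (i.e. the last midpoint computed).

1.375

p(1.5) = -0.625 < 0, so the root lies in [1, 1.5]
p(1.25) = 0.234375 > 0, so the root lies in [1.25, 1.5]
p(1.375) = -0.177734 < 0, so the root lies in [1.25, 1.375]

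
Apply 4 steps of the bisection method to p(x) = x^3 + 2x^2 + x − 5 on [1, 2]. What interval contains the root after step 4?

x = 1.5 gives p = 4.375, positive; keep [1, 1.5]
x = 1.25 gives p = 1.328125, positive; keep [1, 1.25]
x = 1.125 gives p = 0.080078, positive; keep [1, 1.125]
x = 1.0625 gives p = -0.4802, negative; keep [1.0625, 1.125]

[1.0625, 1.125]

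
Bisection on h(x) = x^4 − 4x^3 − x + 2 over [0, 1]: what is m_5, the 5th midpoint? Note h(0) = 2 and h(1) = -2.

x = 0.5 gives h = 1.0625, positive; keep [0.5, 1]
x = 0.75 gives h = -0.121094, negative; keep [0.5, 0.75]
x = 0.625 gives h = 0.551025, positive; keep [0.625, 0.75]
x = 0.6875 gives h = 0.2361, positive; keep [0.6875, 0.75]
x = 0.71875 gives h = 0.0629, positive; keep [0.71875, 0.75]

0.71875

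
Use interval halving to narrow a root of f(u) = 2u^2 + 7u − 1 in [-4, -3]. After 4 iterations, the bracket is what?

m = -3.5, f(m) = -1 (−); new bracket [-4, -3.5]
m = -3.75, f(m) = 0.875 (+); new bracket [-3.75, -3.5]
m = -3.625, f(m) = -0.09375 (−); new bracket [-3.75, -3.625]
m = -3.6875, f(m) = 0.3828 (+); new bracket [-3.6875, -3.625]

[-3.6875, -3.625]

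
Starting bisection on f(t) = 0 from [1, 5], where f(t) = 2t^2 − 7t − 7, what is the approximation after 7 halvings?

m = 3, f(m) = -10 (−); new bracket [3, 5]
m = 4, f(m) = -3 (−); new bracket [4, 5]
m = 4.5, f(m) = 2 (+); new bracket [4, 4.5]
m = 4.25, f(m) = -0.625 (−); new bracket [4.25, 4.5]
m = 4.375, f(m) = 0.6562 (+); new bracket [4.25, 4.375]
m = 4.3125, f(m) = 0.0078 (+); new bracket [4.25, 4.3125]
m = 4.28125, f(m) = -0.3105 (−); new bracket [4.28125, 4.3125]

4.28125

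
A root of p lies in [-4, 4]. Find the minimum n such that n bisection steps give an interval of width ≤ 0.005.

11

Width after n steps is 8/2^n. Need 2^n ≥ 8/0.005 = 1600.
2^10 = 1024 < 1600 ≤ 2^11 = 2048, so n = 11.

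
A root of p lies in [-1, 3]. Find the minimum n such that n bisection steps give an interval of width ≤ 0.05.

Width after n steps is 4/2^n. Need 2^n ≥ 4/0.05 = 80.
2^6 = 64 < 80 ≤ 2^7 = 128, so n = 7.

7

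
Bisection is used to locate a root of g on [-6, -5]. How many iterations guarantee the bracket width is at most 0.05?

Width after n steps is 1/2^n. Need 2^n ≥ 1/0.05 = 20.
2^4 = 16 < 20 ≤ 2^5 = 32, so n = 5.

5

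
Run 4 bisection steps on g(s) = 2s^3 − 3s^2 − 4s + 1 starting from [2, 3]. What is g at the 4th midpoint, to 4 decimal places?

midpoint 2.5: g = 3.5 > 0 → [2, 2.5]
midpoint 2.25: g = -0.40625 < 0 → [2.25, 2.5]
midpoint 2.375: g = 1.371094 > 0 → [2.25, 2.375]
midpoint 2.3125: g = 0.4399 > 0 → [2.25, 2.3125]

0.4399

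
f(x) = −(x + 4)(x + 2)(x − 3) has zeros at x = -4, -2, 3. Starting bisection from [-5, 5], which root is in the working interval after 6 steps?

x = 0 gives f = 24, positive; keep [0, 5]
x = 2.5 gives f = 14.625, positive; keep [2.5, 5]
x = 3.75 gives f = -33.421875, negative; keep [2.5, 3.75]
x = 3.125 gives f = -4.5645, negative; keep [2.5, 3.125]
x = 2.8125 gives f = 6.1472, positive; keep [2.8125, 3.125]
x = 2.96875 gives f = 1.0821, positive; keep [2.96875, 3.125]

3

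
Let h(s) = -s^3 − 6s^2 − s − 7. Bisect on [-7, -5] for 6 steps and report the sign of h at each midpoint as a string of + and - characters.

-+++++

h(-6) = -1 < 0, so the root lies in [-7, -6]
h(-6.5) = 20.625 > 0, so the root lies in [-6.5, -6]
h(-6.25) = 9.015625 > 0, so the root lies in [-6.25, -6]
h(-6.125) = 3.8145 > 0, so the root lies in [-6.125, -6]
h(-6.0625) = 1.3596 > 0, so the root lies in [-6.0625, -6]
h(-6.03125) = 0.168 > 0, so the root lies in [-6.03125, -6]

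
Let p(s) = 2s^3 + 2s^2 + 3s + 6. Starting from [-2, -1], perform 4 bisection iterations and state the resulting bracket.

midpoint -1.5: p = -0.75 < 0 → [-1.5, -1]
midpoint -1.25: p = 1.46875 > 0 → [-1.5, -1.25]
midpoint -1.375: p = 0.457031 > 0 → [-1.5, -1.375]
midpoint -1.4375: p = -0.1206 < 0 → [-1.4375, -1.375]

[-1.4375, -1.375]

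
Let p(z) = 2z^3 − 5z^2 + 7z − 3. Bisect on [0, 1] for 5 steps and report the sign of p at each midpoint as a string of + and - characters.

m = 0.5, p(m) = -0.5 (−); new bracket [0.5, 1]
m = 0.75, p(m) = 0.28125 (+); new bracket [0.5, 0.75]
m = 0.625, p(m) = -0.089844 (−); new bracket [0.625, 0.75]
m = 0.6875, p(m) = 0.0991 (+); new bracket [0.625, 0.6875]
m = 0.65625, p(m) = 0.0057 (+); new bracket [0.625, 0.65625]

-+-++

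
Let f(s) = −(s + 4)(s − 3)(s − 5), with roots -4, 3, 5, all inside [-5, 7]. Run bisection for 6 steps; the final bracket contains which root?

-4

f(1) = -40 < 0, so the root lies in [-5, 1]
f(-2) = -70 < 0, so the root lies in [-5, -2]
f(-3.5) = -27.625 < 0, so the root lies in [-5, -3.5]
f(-4.25) = 16.7656 > 0, so the root lies in [-4.25, -3.5]
f(-3.875) = -7.627 < 0, so the root lies in [-4.25, -3.875]
f(-4.0625) = 4.0002 > 0, so the root lies in [-4.0625, -3.875]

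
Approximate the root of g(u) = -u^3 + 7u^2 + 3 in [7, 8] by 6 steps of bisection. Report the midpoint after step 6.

m = 7.5, g(m) = -25.125 (−); new bracket [7, 7.5]
m = 7.25, g(m) = -10.140625 (−); new bracket [7, 7.25]
m = 7.125, g(m) = -3.345703 (−); new bracket [7, 7.125]
m = 7.0625, g(m) = -0.1174 (−); new bracket [7, 7.0625]
m = 7.03125, g(m) = 1.455 (+); new bracket [7.03125, 7.0625]
m = 7.046875, g(m) = 0.6723 (+); new bracket [7.046875, 7.0625]

7.046875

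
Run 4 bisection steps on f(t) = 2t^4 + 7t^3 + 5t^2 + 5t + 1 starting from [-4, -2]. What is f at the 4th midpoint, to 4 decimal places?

t = -3 gives f = 4, positive; keep [-3, -2]
t = -2.5 gives f = -11.5, negative; keep [-3, -2.5]
t = -2.75 gives f = -6.132812, negative; keep [-3, -2.75]
t = -2.875 gives f = -1.7515, negative; keep [-3, -2.875]

-1.7515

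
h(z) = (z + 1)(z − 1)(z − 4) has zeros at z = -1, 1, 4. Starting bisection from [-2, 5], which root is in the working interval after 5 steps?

4

m = 1.5, h(m) = -3.125 (−); new bracket [1.5, 5]
m = 3.25, h(m) = -7.171875 (−); new bracket [3.25, 5]
m = 4.125, h(m) = 2.001953 (+); new bracket [3.25, 4.125]
m = 3.6875, h(m) = -3.9368 (−); new bracket [3.6875, 4.125]
m = 3.90625, h(m) = -1.3368 (−); new bracket [3.90625, 4.125]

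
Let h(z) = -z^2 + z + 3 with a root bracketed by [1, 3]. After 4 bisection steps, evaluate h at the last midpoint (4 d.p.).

-0.2656

midpoint 2: h = 1 > 0 → [2, 3]
midpoint 2.5: h = -0.75 < 0 → [2, 2.5]
midpoint 2.25: h = 0.1875 > 0 → [2.25, 2.5]
midpoint 2.375: h = -0.2656 < 0 → [2.25, 2.375]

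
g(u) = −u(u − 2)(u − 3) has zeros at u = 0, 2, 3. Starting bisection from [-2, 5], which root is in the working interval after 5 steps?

0

g(1.5) = -1.125 < 0, so the root lies in [-2, 1.5]
g(-0.25) = 1.828125 > 0, so the root lies in [-0.25, 1.5]
g(0.625) = -2.041016 < 0, so the root lies in [-0.25, 0.625]
g(0.1875) = -0.9558 < 0, so the root lies in [-0.25, 0.1875]
g(-0.03125) = 0.1924 > 0, so the root lies in [-0.03125, 0.1875]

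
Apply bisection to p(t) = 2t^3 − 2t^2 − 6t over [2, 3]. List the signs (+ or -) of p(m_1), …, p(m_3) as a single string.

+-+

p(2.5) = 3.75 > 0, so the root lies in [2, 2.5]
p(2.25) = -0.84375 < 0, so the root lies in [2.25, 2.5]
p(2.375) = 1.261719 > 0, so the root lies in [2.25, 2.375]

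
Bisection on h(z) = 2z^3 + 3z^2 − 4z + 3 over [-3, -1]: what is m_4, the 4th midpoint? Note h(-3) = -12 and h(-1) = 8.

midpoint -2: h = 7 > 0 → [-3, -2]
midpoint -2.5: h = 0.5 > 0 → [-3, -2.5]
midpoint -2.75: h = -4.90625 < 0 → [-2.75, -2.5]
midpoint -2.625: h = -2.0039 < 0 → [-2.625, -2.5]

-2.625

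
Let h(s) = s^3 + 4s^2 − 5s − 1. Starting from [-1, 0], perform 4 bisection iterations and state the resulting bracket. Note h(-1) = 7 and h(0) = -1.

m = -0.5, h(m) = 2.375 (+); new bracket [-0.5, 0]
m = -0.25, h(m) = 0.484375 (+); new bracket [-0.25, 0]
m = -0.125, h(m) = -0.314453 (−); new bracket [-0.25, -0.125]
m = -0.1875, h(m) = 0.0715 (+); new bracket [-0.1875, -0.125]

[-0.1875, -0.125]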